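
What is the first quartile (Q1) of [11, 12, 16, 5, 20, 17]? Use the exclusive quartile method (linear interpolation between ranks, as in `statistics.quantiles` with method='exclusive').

9.5

Step 1: Sort the data: [5, 11, 12, 16, 17, 20]
Step 2: n = 6
Step 3: Using the exclusive quartile method:
  Q1 = 9.5
  Q2 (median) = 14
  Q3 = 17.75
  IQR = Q3 - Q1 = 17.75 - 9.5 = 8.25
Step 4: Q1 = 9.5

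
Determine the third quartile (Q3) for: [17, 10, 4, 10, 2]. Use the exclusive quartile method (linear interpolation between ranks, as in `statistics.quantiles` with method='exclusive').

13.5

Step 1: Sort the data: [2, 4, 10, 10, 17]
Step 2: n = 5
Step 3: Using the exclusive quartile method:
  Q1 = 3
  Q2 (median) = 10
  Q3 = 13.5
  IQR = Q3 - Q1 = 13.5 - 3 = 10.5
Step 4: Q3 = 13.5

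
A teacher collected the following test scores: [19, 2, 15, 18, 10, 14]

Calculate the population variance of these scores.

32.6667

Step 1: Compute the mean: (19 + 2 + 15 + 18 + 10 + 14) / 6 = 13
Step 2: Compute squared deviations from the mean:
  (19 - 13)^2 = 36
  (2 - 13)^2 = 121
  (15 - 13)^2 = 4
  (18 - 13)^2 = 25
  (10 - 13)^2 = 9
  (14 - 13)^2 = 1
Step 3: Sum of squared deviations = 196
Step 4: Population variance = 196 / 6 = 32.6667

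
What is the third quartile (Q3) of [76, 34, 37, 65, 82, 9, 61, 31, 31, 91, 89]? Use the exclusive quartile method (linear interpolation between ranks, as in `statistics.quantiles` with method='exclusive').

82

Step 1: Sort the data: [9, 31, 31, 34, 37, 61, 65, 76, 82, 89, 91]
Step 2: n = 11
Step 3: Using the exclusive quartile method:
  Q1 = 31
  Q2 (median) = 61
  Q3 = 82
  IQR = Q3 - Q1 = 82 - 31 = 51
Step 4: Q3 = 82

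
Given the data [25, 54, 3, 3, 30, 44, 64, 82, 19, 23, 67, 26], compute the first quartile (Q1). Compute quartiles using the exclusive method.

20

Step 1: Sort the data: [3, 3, 19, 23, 25, 26, 30, 44, 54, 64, 67, 82]
Step 2: n = 12
Step 3: Using the exclusive quartile method:
  Q1 = 20
  Q2 (median) = 28
  Q3 = 61.5
  IQR = Q3 - Q1 = 61.5 - 20 = 41.5
Step 4: Q1 = 20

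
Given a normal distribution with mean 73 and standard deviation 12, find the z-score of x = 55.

-1.5

Step 1: Recall the z-score formula: z = (x - mu) / sigma
Step 2: Substitute values: z = (55 - 73) / 12
Step 3: z = -18 / 12 = -1.5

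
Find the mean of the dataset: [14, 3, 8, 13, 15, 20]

12.1667

Step 1: Sum all values: 14 + 3 + 8 + 13 + 15 + 20 = 73
Step 2: Count the number of values: n = 6
Step 3: Mean = sum / n = 73 / 6 = 12.1667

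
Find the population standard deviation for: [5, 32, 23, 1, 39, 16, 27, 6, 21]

12.2515

Step 1: Compute the mean: 18.8889
Step 2: Sum of squared deviations from the mean: 1350.8889
Step 3: Population variance = 1350.8889 / 9 = 150.0988
Step 4: Standard deviation = sqrt(150.0988) = 12.2515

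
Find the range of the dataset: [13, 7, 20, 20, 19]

13

Step 1: Identify the maximum value: max = 20
Step 2: Identify the minimum value: min = 7
Step 3: Range = max - min = 20 - 7 = 13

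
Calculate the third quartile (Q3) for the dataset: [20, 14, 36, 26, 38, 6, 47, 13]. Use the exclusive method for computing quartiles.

37.5

Step 1: Sort the data: [6, 13, 14, 20, 26, 36, 38, 47]
Step 2: n = 8
Step 3: Using the exclusive quartile method:
  Q1 = 13.25
  Q2 (median) = 23
  Q3 = 37.5
  IQR = Q3 - Q1 = 37.5 - 13.25 = 24.25
Step 4: Q3 = 37.5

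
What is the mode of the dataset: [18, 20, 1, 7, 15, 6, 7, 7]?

7

Step 1: Count the frequency of each value:
  1: appears 1 time(s)
  6: appears 1 time(s)
  7: appears 3 time(s)
  15: appears 1 time(s)
  18: appears 1 time(s)
  20: appears 1 time(s)
Step 2: The value 7 appears most frequently (3 times).
Step 3: Mode = 7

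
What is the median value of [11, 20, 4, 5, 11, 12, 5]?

11

Step 1: Sort the data in ascending order: [4, 5, 5, 11, 11, 12, 20]
Step 2: The number of values is n = 7.
Step 3: Since n is odd, the median is the middle value at position 4: 11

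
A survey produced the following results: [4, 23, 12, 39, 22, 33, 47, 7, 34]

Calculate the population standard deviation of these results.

14.0247

Step 1: Compute the mean: 24.5556
Step 2: Sum of squared deviations from the mean: 1770.2222
Step 3: Population variance = 1770.2222 / 9 = 196.6914
Step 4: Standard deviation = sqrt(196.6914) = 14.0247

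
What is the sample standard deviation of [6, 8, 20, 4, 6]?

6.4187

Step 1: Compute the mean: 8.8
Step 2: Sum of squared deviations from the mean: 164.8
Step 3: Sample variance = 164.8 / 4 = 41.2
Step 4: Standard deviation = sqrt(41.2) = 6.4187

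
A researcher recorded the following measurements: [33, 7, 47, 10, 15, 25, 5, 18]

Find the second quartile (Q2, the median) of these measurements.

16.5

Step 1: Sort the data: [5, 7, 10, 15, 18, 25, 33, 47]
Step 2: n = 8
Step 3: Q2 is the median. Since n is even, it is the average of the values at positions 4 and 5:
  Q2 = (15 + 18) / 2 = 16.5
Step 4: Q2 = 16.5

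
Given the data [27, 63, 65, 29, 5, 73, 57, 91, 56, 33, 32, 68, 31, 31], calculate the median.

44.5

Step 1: Sort the data in ascending order: [5, 27, 29, 31, 31, 32, 33, 56, 57, 63, 65, 68, 73, 91]
Step 2: The number of values is n = 14.
Step 3: Since n is even, the median is the average of positions 7 and 8:
  Median = (33 + 56) / 2 = 44.5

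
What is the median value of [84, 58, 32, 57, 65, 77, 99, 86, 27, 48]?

61.5

Step 1: Sort the data in ascending order: [27, 32, 48, 57, 58, 65, 77, 84, 86, 99]
Step 2: The number of values is n = 10.
Step 3: Since n is even, the median is the average of positions 5 and 6:
  Median = (58 + 65) / 2 = 61.5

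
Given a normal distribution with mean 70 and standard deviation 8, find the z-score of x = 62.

-1

Step 1: Recall the z-score formula: z = (x - mu) / sigma
Step 2: Substitute values: z = (62 - 70) / 8
Step 3: z = -8 / 8 = -1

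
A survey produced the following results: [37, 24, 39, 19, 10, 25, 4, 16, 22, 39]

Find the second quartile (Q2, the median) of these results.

23

Step 1: Sort the data: [4, 10, 16, 19, 22, 24, 25, 37, 39, 39]
Step 2: n = 10
Step 3: Q2 is the median. Since n is even, it is the average of the values at positions 5 and 6:
  Q2 = (22 + 24) / 2 = 23
Step 4: Q2 = 23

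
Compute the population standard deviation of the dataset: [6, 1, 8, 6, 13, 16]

4.9216

Step 1: Compute the mean: 8.3333
Step 2: Sum of squared deviations from the mean: 145.3333
Step 3: Population variance = 145.3333 / 6 = 24.2222
Step 4: Standard deviation = sqrt(24.2222) = 4.9216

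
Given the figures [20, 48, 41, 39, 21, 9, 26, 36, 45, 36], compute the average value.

32.1

Step 1: Sum all values: 20 + 48 + 41 + 39 + 21 + 9 + 26 + 36 + 45 + 36 = 321
Step 2: Count the number of values: n = 10
Step 3: Mean = sum / n = 321 / 10 = 32.1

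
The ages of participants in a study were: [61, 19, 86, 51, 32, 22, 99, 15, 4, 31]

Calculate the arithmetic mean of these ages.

42

Step 1: Sum all values: 61 + 19 + 86 + 51 + 32 + 22 + 99 + 15 + 4 + 31 = 420
Step 2: Count the number of values: n = 10
Step 3: Mean = sum / n = 420 / 10 = 42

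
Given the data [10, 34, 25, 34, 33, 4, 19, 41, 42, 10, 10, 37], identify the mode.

10

Step 1: Count the frequency of each value:
  4: appears 1 time(s)
  10: appears 3 time(s)
  19: appears 1 time(s)
  25: appears 1 time(s)
  33: appears 1 time(s)
  34: appears 2 time(s)
  37: appears 1 time(s)
  41: appears 1 time(s)
  42: appears 1 time(s)
Step 2: The value 10 appears most frequently (3 times).
Step 3: Mode = 10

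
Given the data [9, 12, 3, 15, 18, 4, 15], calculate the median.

12

Step 1: Sort the data in ascending order: [3, 4, 9, 12, 15, 15, 18]
Step 2: The number of values is n = 7.
Step 3: Since n is odd, the median is the middle value at position 4: 12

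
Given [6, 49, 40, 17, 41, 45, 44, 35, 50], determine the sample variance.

226.5

Step 1: Compute the mean: (6 + 49 + 40 + 17 + 41 + 45 + 44 + 35 + 50) / 9 = 36.3333
Step 2: Compute squared deviations from the mean:
  (6 - 36.3333)^2 = 920.1111
  (49 - 36.3333)^2 = 160.4444
  (40 - 36.3333)^2 = 13.4444
  (17 - 36.3333)^2 = 373.7778
  (41 - 36.3333)^2 = 21.7778
  (45 - 36.3333)^2 = 75.1111
  (44 - 36.3333)^2 = 58.7778
  (35 - 36.3333)^2 = 1.7778
  (50 - 36.3333)^2 = 186.7778
Step 3: Sum of squared deviations = 1812
Step 4: Sample variance = 1812 / 8 = 226.5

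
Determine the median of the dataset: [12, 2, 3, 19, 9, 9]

9

Step 1: Sort the data in ascending order: [2, 3, 9, 9, 12, 19]
Step 2: The number of values is n = 6.
Step 3: Since n is even, the median is the average of positions 3 and 4:
  Median = (9 + 9) / 2 = 9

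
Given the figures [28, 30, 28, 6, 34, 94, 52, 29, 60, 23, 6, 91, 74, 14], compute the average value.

40.6429

Step 1: Sum all values: 28 + 30 + 28 + 6 + 34 + 94 + 52 + 29 + 60 + 23 + 6 + 91 + 74 + 14 = 569
Step 2: Count the number of values: n = 14
Step 3: Mean = sum / n = 569 / 14 = 40.6429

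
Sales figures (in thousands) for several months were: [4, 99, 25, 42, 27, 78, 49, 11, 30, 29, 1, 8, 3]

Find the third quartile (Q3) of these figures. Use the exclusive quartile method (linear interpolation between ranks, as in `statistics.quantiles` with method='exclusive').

45.5

Step 1: Sort the data: [1, 3, 4, 8, 11, 25, 27, 29, 30, 42, 49, 78, 99]
Step 2: n = 13
Step 3: Using the exclusive quartile method:
  Q1 = 6
  Q2 (median) = 27
  Q3 = 45.5
  IQR = Q3 - Q1 = 45.5 - 6 = 39.5
Step 4: Q3 = 45.5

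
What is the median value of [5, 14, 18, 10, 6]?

10

Step 1: Sort the data in ascending order: [5, 6, 10, 14, 18]
Step 2: The number of values is n = 5.
Step 3: Since n is odd, the median is the middle value at position 3: 10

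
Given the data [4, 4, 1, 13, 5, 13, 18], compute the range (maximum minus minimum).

17

Step 1: Identify the maximum value: max = 18
Step 2: Identify the minimum value: min = 1
Step 3: Range = max - min = 18 - 1 = 17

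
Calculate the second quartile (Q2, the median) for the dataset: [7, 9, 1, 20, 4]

7

Step 1: Sort the data: [1, 4, 7, 9, 20]
Step 2: n = 5
Step 3: Q2 is the median. Since n is odd, it is the middle value at position 3: 7
Step 4: Q2 = 7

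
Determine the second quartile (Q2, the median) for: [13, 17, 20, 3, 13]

13

Step 1: Sort the data: [3, 13, 13, 17, 20]
Step 2: n = 5
Step 3: Q2 is the median. Since n is odd, it is the middle value at position 3: 13
Step 4: Q2 = 13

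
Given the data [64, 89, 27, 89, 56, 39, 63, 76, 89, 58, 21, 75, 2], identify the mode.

89

Step 1: Count the frequency of each value:
  2: appears 1 time(s)
  21: appears 1 time(s)
  27: appears 1 time(s)
  39: appears 1 time(s)
  56: appears 1 time(s)
  58: appears 1 time(s)
  63: appears 1 time(s)
  64: appears 1 time(s)
  75: appears 1 time(s)
  76: appears 1 time(s)
  89: appears 3 time(s)
Step 2: The value 89 appears most frequently (3 times).
Step 3: Mode = 89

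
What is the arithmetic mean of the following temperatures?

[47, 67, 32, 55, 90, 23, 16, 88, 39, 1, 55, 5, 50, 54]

44.4286

Step 1: Sum all values: 47 + 67 + 32 + 55 + 90 + 23 + 16 + 88 + 39 + 1 + 55 + 5 + 50 + 54 = 622
Step 2: Count the number of values: n = 14
Step 3: Mean = sum / n = 622 / 14 = 44.4286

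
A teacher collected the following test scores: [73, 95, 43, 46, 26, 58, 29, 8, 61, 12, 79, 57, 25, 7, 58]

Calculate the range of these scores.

88

Step 1: Identify the maximum value: max = 95
Step 2: Identify the minimum value: min = 7
Step 3: Range = max - min = 95 - 7 = 88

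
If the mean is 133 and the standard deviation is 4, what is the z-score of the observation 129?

-1

Step 1: Recall the z-score formula: z = (x - mu) / sigma
Step 2: Substitute values: z = (129 - 133) / 4
Step 3: z = -4 / 4 = -1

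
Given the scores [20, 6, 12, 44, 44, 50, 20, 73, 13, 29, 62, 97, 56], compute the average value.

40.4615

Step 1: Sum all values: 20 + 6 + 12 + 44 + 44 + 50 + 20 + 73 + 13 + 29 + 62 + 97 + 56 = 526
Step 2: Count the number of values: n = 13
Step 3: Mean = sum / n = 526 / 13 = 40.4615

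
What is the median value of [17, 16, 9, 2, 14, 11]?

12.5

Step 1: Sort the data in ascending order: [2, 9, 11, 14, 16, 17]
Step 2: The number of values is n = 6.
Step 3: Since n is even, the median is the average of positions 3 and 4:
  Median = (11 + 14) / 2 = 12.5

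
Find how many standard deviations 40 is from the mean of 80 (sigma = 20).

-2

Step 1: Recall the z-score formula: z = (x - mu) / sigma
Step 2: Substitute values: z = (40 - 80) / 20
Step 3: z = -40 / 20 = -2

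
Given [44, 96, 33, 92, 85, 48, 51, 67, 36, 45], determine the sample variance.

556.0111

Step 1: Compute the mean: (44 + 96 + 33 + 92 + 85 + 48 + 51 + 67 + 36 + 45) / 10 = 59.7
Step 2: Compute squared deviations from the mean:
  (44 - 59.7)^2 = 246.49
  (96 - 59.7)^2 = 1317.69
  (33 - 59.7)^2 = 712.89
  (92 - 59.7)^2 = 1043.29
  (85 - 59.7)^2 = 640.09
  (48 - 59.7)^2 = 136.89
  (51 - 59.7)^2 = 75.69
  (67 - 59.7)^2 = 53.29
  (36 - 59.7)^2 = 561.69
  (45 - 59.7)^2 = 216.09
Step 3: Sum of squared deviations = 5004.1
Step 4: Sample variance = 5004.1 / 9 = 556.0111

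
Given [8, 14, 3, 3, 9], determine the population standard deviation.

4.128

Step 1: Compute the mean: 7.4
Step 2: Sum of squared deviations from the mean: 85.2
Step 3: Population variance = 85.2 / 5 = 17.04
Step 4: Standard deviation = sqrt(17.04) = 4.128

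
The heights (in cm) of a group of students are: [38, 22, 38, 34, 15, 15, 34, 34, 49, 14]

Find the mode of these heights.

34

Step 1: Count the frequency of each value:
  14: appears 1 time(s)
  15: appears 2 time(s)
  22: appears 1 time(s)
  34: appears 3 time(s)
  38: appears 2 time(s)
  49: appears 1 time(s)
Step 2: The value 34 appears most frequently (3 times).
Step 3: Mode = 34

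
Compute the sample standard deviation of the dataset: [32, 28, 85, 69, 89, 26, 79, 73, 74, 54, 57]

22.9755

Step 1: Compute the mean: 60.5455
Step 2: Sum of squared deviations from the mean: 5278.7273
Step 3: Sample variance = 5278.7273 / 10 = 527.8727
Step 4: Standard deviation = sqrt(527.8727) = 22.9755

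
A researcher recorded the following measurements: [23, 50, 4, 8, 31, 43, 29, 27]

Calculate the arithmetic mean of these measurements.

26.875

Step 1: Sum all values: 23 + 50 + 4 + 8 + 31 + 43 + 29 + 27 = 215
Step 2: Count the number of values: n = 8
Step 3: Mean = sum / n = 215 / 8 = 26.875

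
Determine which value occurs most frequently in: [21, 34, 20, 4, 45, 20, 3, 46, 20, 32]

20

Step 1: Count the frequency of each value:
  3: appears 1 time(s)
  4: appears 1 time(s)
  20: appears 3 time(s)
  21: appears 1 time(s)
  32: appears 1 time(s)
  34: appears 1 time(s)
  45: appears 1 time(s)
  46: appears 1 time(s)
Step 2: The value 20 appears most frequently (3 times).
Step 3: Mode = 20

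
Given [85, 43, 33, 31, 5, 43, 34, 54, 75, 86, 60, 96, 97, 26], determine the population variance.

775.8367

Step 1: Compute the mean: (85 + 43 + 33 + 31 + 5 + 43 + 34 + 54 + 75 + 86 + 60 + 96 + 97 + 26) / 14 = 54.8571
Step 2: Compute squared deviations from the mean:
  (85 - 54.8571)^2 = 908.5918
  (43 - 54.8571)^2 = 140.5918
  (33 - 54.8571)^2 = 477.7347
  (31 - 54.8571)^2 = 569.1633
  (5 - 54.8571)^2 = 2485.7347
  (43 - 54.8571)^2 = 140.5918
  (34 - 54.8571)^2 = 435.0204
  (54 - 54.8571)^2 = 0.7347
  (75 - 54.8571)^2 = 405.7347
  (86 - 54.8571)^2 = 969.8776
  (60 - 54.8571)^2 = 26.449
  (96 - 54.8571)^2 = 1692.7347
  (97 - 54.8571)^2 = 1776.0204
  (26 - 54.8571)^2 = 832.7347
Step 3: Sum of squared deviations = 10861.7143
Step 4: Population variance = 10861.7143 / 14 = 775.8367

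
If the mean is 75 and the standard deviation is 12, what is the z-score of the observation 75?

0

Step 1: Recall the z-score formula: z = (x - mu) / sigma
Step 2: Substitute values: z = (75 - 75) / 12
Step 3: z = 0 / 12 = 0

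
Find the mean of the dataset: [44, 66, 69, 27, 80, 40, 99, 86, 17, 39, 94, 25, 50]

56.6154

Step 1: Sum all values: 44 + 66 + 69 + 27 + 80 + 40 + 99 + 86 + 17 + 39 + 94 + 25 + 50 = 736
Step 2: Count the number of values: n = 13
Step 3: Mean = sum / n = 736 / 13 = 56.6154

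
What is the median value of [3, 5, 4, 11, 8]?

5

Step 1: Sort the data in ascending order: [3, 4, 5, 8, 11]
Step 2: The number of values is n = 5.
Step 3: Since n is odd, the median is the middle value at position 3: 5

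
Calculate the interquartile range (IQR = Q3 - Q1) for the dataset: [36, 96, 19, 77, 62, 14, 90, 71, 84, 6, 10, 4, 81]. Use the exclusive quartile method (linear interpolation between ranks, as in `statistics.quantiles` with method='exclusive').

70.5

Step 1: Sort the data: [4, 6, 10, 14, 19, 36, 62, 71, 77, 81, 84, 90, 96]
Step 2: n = 13
Step 3: Using the exclusive quartile method:
  Q1 = 12
  Q2 (median) = 62
  Q3 = 82.5
  IQR = Q3 - Q1 = 82.5 - 12 = 70.5
Step 4: IQR = 70.5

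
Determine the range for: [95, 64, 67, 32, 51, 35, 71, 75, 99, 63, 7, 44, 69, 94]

92

Step 1: Identify the maximum value: max = 99
Step 2: Identify the minimum value: min = 7
Step 3: Range = max - min = 99 - 7 = 92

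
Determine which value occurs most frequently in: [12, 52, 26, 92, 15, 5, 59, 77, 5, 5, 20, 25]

5

Step 1: Count the frequency of each value:
  5: appears 3 time(s)
  12: appears 1 time(s)
  15: appears 1 time(s)
  20: appears 1 time(s)
  25: appears 1 time(s)
  26: appears 1 time(s)
  52: appears 1 time(s)
  59: appears 1 time(s)
  77: appears 1 time(s)
  92: appears 1 time(s)
Step 2: The value 5 appears most frequently (3 times).
Step 3: Mode = 5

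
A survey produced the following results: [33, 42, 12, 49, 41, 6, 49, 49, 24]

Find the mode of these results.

49

Step 1: Count the frequency of each value:
  6: appears 1 time(s)
  12: appears 1 time(s)
  24: appears 1 time(s)
  33: appears 1 time(s)
  41: appears 1 time(s)
  42: appears 1 time(s)
  49: appears 3 time(s)
Step 2: The value 49 appears most frequently (3 times).
Step 3: Mode = 49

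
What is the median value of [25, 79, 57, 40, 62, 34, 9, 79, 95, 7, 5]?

40

Step 1: Sort the data in ascending order: [5, 7, 9, 25, 34, 40, 57, 62, 79, 79, 95]
Step 2: The number of values is n = 11.
Step 3: Since n is odd, the median is the middle value at position 6: 40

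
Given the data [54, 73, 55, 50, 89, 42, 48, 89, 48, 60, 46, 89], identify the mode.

89

Step 1: Count the frequency of each value:
  42: appears 1 time(s)
  46: appears 1 time(s)
  48: appears 2 time(s)
  50: appears 1 time(s)
  54: appears 1 time(s)
  55: appears 1 time(s)
  60: appears 1 time(s)
  73: appears 1 time(s)
  89: appears 3 time(s)
Step 2: The value 89 appears most frequently (3 times).
Step 3: Mode = 89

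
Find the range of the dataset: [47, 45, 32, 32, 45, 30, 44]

17

Step 1: Identify the maximum value: max = 47
Step 2: Identify the minimum value: min = 30
Step 3: Range = max - min = 47 - 30 = 17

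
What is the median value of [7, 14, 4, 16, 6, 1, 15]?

7

Step 1: Sort the data in ascending order: [1, 4, 6, 7, 14, 15, 16]
Step 2: The number of values is n = 7.
Step 3: Since n is odd, the median is the middle value at position 4: 7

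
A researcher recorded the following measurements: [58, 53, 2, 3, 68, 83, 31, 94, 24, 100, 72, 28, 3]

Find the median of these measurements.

53

Step 1: Sort the data in ascending order: [2, 3, 3, 24, 28, 31, 53, 58, 68, 72, 83, 94, 100]
Step 2: The number of values is n = 13.
Step 3: Since n is odd, the median is the middle value at position 7: 53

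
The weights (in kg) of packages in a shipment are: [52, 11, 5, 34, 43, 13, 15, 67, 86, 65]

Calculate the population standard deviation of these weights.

26.5912

Step 1: Compute the mean: 39.1
Step 2: Sum of squared deviations from the mean: 7070.9
Step 3: Population variance = 7070.9 / 10 = 707.09
Step 4: Standard deviation = sqrt(707.09) = 26.5912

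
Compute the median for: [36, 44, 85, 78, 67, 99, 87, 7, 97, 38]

72.5

Step 1: Sort the data in ascending order: [7, 36, 38, 44, 67, 78, 85, 87, 97, 99]
Step 2: The number of values is n = 10.
Step 3: Since n is even, the median is the average of positions 5 and 6:
  Median = (67 + 78) / 2 = 72.5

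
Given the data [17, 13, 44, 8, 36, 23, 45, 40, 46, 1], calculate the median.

29.5

Step 1: Sort the data in ascending order: [1, 8, 13, 17, 23, 36, 40, 44, 45, 46]
Step 2: The number of values is n = 10.
Step 3: Since n is even, the median is the average of positions 5 and 6:
  Median = (23 + 36) / 2 = 29.5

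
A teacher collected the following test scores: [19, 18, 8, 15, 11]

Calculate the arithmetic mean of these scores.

14.2

Step 1: Sum all values: 19 + 18 + 8 + 15 + 11 = 71
Step 2: Count the number of values: n = 5
Step 3: Mean = sum / n = 71 / 5 = 14.2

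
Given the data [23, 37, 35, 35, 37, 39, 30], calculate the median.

35

Step 1: Sort the data in ascending order: [23, 30, 35, 35, 37, 37, 39]
Step 2: The number of values is n = 7.
Step 3: Since n is odd, the median is the middle value at position 4: 35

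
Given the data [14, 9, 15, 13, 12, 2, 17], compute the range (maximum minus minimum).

15

Step 1: Identify the maximum value: max = 17
Step 2: Identify the minimum value: min = 2
Step 3: Range = max - min = 17 - 2 = 15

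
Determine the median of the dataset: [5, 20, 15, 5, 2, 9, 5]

5

Step 1: Sort the data in ascending order: [2, 5, 5, 5, 9, 15, 20]
Step 2: The number of values is n = 7.
Step 3: Since n is odd, the median is the middle value at position 4: 5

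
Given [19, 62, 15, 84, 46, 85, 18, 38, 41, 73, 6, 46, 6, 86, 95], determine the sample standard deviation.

31.2296

Step 1: Compute the mean: 48
Step 2: Sum of squared deviations from the mean: 13654
Step 3: Sample variance = 13654 / 14 = 975.2857
Step 4: Standard deviation = sqrt(975.2857) = 31.2296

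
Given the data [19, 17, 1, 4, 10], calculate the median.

10

Step 1: Sort the data in ascending order: [1, 4, 10, 17, 19]
Step 2: The number of values is n = 5.
Step 3: Since n is odd, the median is the middle value at position 3: 10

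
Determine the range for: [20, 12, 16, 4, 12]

16

Step 1: Identify the maximum value: max = 20
Step 2: Identify the minimum value: min = 4
Step 3: Range = max - min = 20 - 4 = 16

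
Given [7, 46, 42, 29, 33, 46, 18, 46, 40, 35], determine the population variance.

154.36

Step 1: Compute the mean: (7 + 46 + 42 + 29 + 33 + 46 + 18 + 46 + 40 + 35) / 10 = 34.2
Step 2: Compute squared deviations from the mean:
  (7 - 34.2)^2 = 739.84
  (46 - 34.2)^2 = 139.24
  (42 - 34.2)^2 = 60.84
  (29 - 34.2)^2 = 27.04
  (33 - 34.2)^2 = 1.44
  (46 - 34.2)^2 = 139.24
  (18 - 34.2)^2 = 262.44
  (46 - 34.2)^2 = 139.24
  (40 - 34.2)^2 = 33.64
  (35 - 34.2)^2 = 0.64
Step 3: Sum of squared deviations = 1543.6
Step 4: Population variance = 1543.6 / 10 = 154.36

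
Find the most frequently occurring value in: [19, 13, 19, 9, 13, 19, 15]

19

Step 1: Count the frequency of each value:
  9: appears 1 time(s)
  13: appears 2 time(s)
  15: appears 1 time(s)
  19: appears 3 time(s)
Step 2: The value 19 appears most frequently (3 times).
Step 3: Mode = 19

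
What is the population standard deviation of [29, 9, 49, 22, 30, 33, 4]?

14.0756

Step 1: Compute the mean: 25.1429
Step 2: Sum of squared deviations from the mean: 1386.8571
Step 3: Population variance = 1386.8571 / 7 = 198.1224
Step 4: Standard deviation = sqrt(198.1224) = 14.0756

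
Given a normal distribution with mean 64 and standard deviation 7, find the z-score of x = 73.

1.2857

Step 1: Recall the z-score formula: z = (x - mu) / sigma
Step 2: Substitute values: z = (73 - 64) / 7
Step 3: z = 9 / 7 = 1.2857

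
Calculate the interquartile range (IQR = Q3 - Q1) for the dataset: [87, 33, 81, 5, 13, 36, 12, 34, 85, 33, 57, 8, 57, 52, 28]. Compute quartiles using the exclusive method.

44

Step 1: Sort the data: [5, 8, 12, 13, 28, 33, 33, 34, 36, 52, 57, 57, 81, 85, 87]
Step 2: n = 15
Step 3: Using the exclusive quartile method:
  Q1 = 13
  Q2 (median) = 34
  Q3 = 57
  IQR = Q3 - Q1 = 57 - 13 = 44
Step 4: IQR = 44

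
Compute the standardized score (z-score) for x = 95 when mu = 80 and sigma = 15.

1

Step 1: Recall the z-score formula: z = (x - mu) / sigma
Step 2: Substitute values: z = (95 - 80) / 15
Step 3: z = 15 / 15 = 1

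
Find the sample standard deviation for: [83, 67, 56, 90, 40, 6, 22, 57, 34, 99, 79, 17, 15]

31.1952

Step 1: Compute the mean: 51.1538
Step 2: Sum of squared deviations from the mean: 11677.6923
Step 3: Sample variance = 11677.6923 / 12 = 973.141
Step 4: Standard deviation = sqrt(973.141) = 31.1952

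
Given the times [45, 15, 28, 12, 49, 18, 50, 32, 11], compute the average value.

28.8889

Step 1: Sum all values: 45 + 15 + 28 + 12 + 49 + 18 + 50 + 32 + 11 = 260
Step 2: Count the number of values: n = 9
Step 3: Mean = sum / n = 260 / 9 = 28.8889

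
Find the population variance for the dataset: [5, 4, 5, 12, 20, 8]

31.3333

Step 1: Compute the mean: (5 + 4 + 5 + 12 + 20 + 8) / 6 = 9
Step 2: Compute squared deviations from the mean:
  (5 - 9)^2 = 16
  (4 - 9)^2 = 25
  (5 - 9)^2 = 16
  (12 - 9)^2 = 9
  (20 - 9)^2 = 121
  (8 - 9)^2 = 1
Step 3: Sum of squared deviations = 188
Step 4: Population variance = 188 / 6 = 31.3333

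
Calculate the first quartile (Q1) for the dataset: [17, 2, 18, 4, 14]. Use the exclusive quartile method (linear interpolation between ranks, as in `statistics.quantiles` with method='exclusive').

3

Step 1: Sort the data: [2, 4, 14, 17, 18]
Step 2: n = 5
Step 3: Using the exclusive quartile method:
  Q1 = 3
  Q2 (median) = 14
  Q3 = 17.5
  IQR = Q3 - Q1 = 17.5 - 3 = 14.5
Step 4: Q1 = 3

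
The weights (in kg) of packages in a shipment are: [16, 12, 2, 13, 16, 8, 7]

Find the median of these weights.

12

Step 1: Sort the data in ascending order: [2, 7, 8, 12, 13, 16, 16]
Step 2: The number of values is n = 7.
Step 3: Since n is odd, the median is the middle value at position 4: 12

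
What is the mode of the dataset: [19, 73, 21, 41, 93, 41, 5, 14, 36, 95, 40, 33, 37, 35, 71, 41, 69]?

41

Step 1: Count the frequency of each value:
  5: appears 1 time(s)
  14: appears 1 time(s)
  19: appears 1 time(s)
  21: appears 1 time(s)
  33: appears 1 time(s)
  35: appears 1 time(s)
  36: appears 1 time(s)
  37: appears 1 time(s)
  40: appears 1 time(s)
  41: appears 3 time(s)
  69: appears 1 time(s)
  71: appears 1 time(s)
  73: appears 1 time(s)
  93: appears 1 time(s)
  95: appears 1 time(s)
Step 2: The value 41 appears most frequently (3 times).
Step 3: Mode = 41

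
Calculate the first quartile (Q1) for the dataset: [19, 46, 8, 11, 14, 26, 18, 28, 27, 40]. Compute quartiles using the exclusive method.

13.25

Step 1: Sort the data: [8, 11, 14, 18, 19, 26, 27, 28, 40, 46]
Step 2: n = 10
Step 3: Using the exclusive quartile method:
  Q1 = 13.25
  Q2 (median) = 22.5
  Q3 = 31
  IQR = Q3 - Q1 = 31 - 13.25 = 17.75
Step 4: Q1 = 13.25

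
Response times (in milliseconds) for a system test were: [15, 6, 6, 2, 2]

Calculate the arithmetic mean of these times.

6.2

Step 1: Sum all values: 15 + 6 + 6 + 2 + 2 = 31
Step 2: Count the number of values: n = 5
Step 3: Mean = sum / n = 31 / 5 = 6.2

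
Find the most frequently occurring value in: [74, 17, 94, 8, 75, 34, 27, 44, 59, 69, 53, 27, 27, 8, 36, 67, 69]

27

Step 1: Count the frequency of each value:
  8: appears 2 time(s)
  17: appears 1 time(s)
  27: appears 3 time(s)
  34: appears 1 time(s)
  36: appears 1 time(s)
  44: appears 1 time(s)
  53: appears 1 time(s)
  59: appears 1 time(s)
  67: appears 1 time(s)
  69: appears 2 time(s)
  74: appears 1 time(s)
  75: appears 1 time(s)
  94: appears 1 time(s)
Step 2: The value 27 appears most frequently (3 times).
Step 3: Mode = 27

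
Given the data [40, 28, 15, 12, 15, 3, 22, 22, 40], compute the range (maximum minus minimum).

37

Step 1: Identify the maximum value: max = 40
Step 2: Identify the minimum value: min = 3
Step 3: Range = max - min = 40 - 3 = 37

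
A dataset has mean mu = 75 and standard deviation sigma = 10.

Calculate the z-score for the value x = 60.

-1.5

Step 1: Recall the z-score formula: z = (x - mu) / sigma
Step 2: Substitute values: z = (60 - 75) / 10
Step 3: z = -15 / 10 = -1.5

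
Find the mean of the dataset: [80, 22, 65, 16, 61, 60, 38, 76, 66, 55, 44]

53

Step 1: Sum all values: 80 + 22 + 65 + 16 + 61 + 60 + 38 + 76 + 66 + 55 + 44 = 583
Step 2: Count the number of values: n = 11
Step 3: Mean = sum / n = 583 / 11 = 53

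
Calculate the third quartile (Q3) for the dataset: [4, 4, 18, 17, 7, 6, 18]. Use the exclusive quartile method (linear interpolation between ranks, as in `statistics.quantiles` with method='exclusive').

18

Step 1: Sort the data: [4, 4, 6, 7, 17, 18, 18]
Step 2: n = 7
Step 3: Using the exclusive quartile method:
  Q1 = 4
  Q2 (median) = 7
  Q3 = 18
  IQR = Q3 - Q1 = 18 - 4 = 14
Step 4: Q3 = 18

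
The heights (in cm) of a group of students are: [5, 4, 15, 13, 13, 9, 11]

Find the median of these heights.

11

Step 1: Sort the data in ascending order: [4, 5, 9, 11, 13, 13, 15]
Step 2: The number of values is n = 7.
Step 3: Since n is odd, the median is the middle value at position 4: 11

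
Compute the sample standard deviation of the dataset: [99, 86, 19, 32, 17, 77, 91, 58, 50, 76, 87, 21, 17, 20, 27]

31.5101

Step 1: Compute the mean: 51.8
Step 2: Sum of squared deviations from the mean: 13900.4
Step 3: Sample variance = 13900.4 / 14 = 992.8857
Step 4: Standard deviation = sqrt(992.8857) = 31.5101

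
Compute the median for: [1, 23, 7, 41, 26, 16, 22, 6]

19

Step 1: Sort the data in ascending order: [1, 6, 7, 16, 22, 23, 26, 41]
Step 2: The number of values is n = 8.
Step 3: Since n is even, the median is the average of positions 4 and 5:
  Median = (16 + 22) / 2 = 19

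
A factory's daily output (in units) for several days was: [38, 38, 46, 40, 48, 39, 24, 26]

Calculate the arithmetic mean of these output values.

37.375

Step 1: Sum all values: 38 + 38 + 46 + 40 + 48 + 39 + 24 + 26 = 299
Step 2: Count the number of values: n = 8
Step 3: Mean = sum / n = 299 / 8 = 37.375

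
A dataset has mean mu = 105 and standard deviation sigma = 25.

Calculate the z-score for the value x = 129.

0.96

Step 1: Recall the z-score formula: z = (x - mu) / sigma
Step 2: Substitute values: z = (129 - 105) / 25
Step 3: z = 24 / 25 = 0.96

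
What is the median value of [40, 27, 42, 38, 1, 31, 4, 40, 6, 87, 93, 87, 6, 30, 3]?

31

Step 1: Sort the data in ascending order: [1, 3, 4, 6, 6, 27, 30, 31, 38, 40, 40, 42, 87, 87, 93]
Step 2: The number of values is n = 15.
Step 3: Since n is odd, the median is the middle value at position 8: 31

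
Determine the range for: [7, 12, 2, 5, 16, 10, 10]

14

Step 1: Identify the maximum value: max = 16
Step 2: Identify the minimum value: min = 2
Step 3: Range = max - min = 16 - 2 = 14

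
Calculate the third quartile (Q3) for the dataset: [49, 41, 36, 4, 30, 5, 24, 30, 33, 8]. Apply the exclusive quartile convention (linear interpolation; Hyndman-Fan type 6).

37.25

Step 1: Sort the data: [4, 5, 8, 24, 30, 30, 33, 36, 41, 49]
Step 2: n = 10
Step 3: Using the exclusive quartile method:
  Q1 = 7.25
  Q2 (median) = 30
  Q3 = 37.25
  IQR = Q3 - Q1 = 37.25 - 7.25 = 30
Step 4: Q3 = 37.25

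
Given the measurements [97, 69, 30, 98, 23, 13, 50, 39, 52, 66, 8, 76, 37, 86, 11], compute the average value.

50.3333

Step 1: Sum all values: 97 + 69 + 30 + 98 + 23 + 13 + 50 + 39 + 52 + 66 + 8 + 76 + 37 + 86 + 11 = 755
Step 2: Count the number of values: n = 15
Step 3: Mean = sum / n = 755 / 15 = 50.3333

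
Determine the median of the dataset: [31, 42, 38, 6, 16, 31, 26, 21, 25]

26

Step 1: Sort the data in ascending order: [6, 16, 21, 25, 26, 31, 31, 38, 42]
Step 2: The number of values is n = 9.
Step 3: Since n is odd, the median is the middle value at position 5: 26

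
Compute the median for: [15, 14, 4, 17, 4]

14

Step 1: Sort the data in ascending order: [4, 4, 14, 15, 17]
Step 2: The number of values is n = 5.
Step 3: Since n is odd, the median is the middle value at position 3: 14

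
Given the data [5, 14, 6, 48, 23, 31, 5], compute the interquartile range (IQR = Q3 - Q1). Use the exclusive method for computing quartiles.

26

Step 1: Sort the data: [5, 5, 6, 14, 23, 31, 48]
Step 2: n = 7
Step 3: Using the exclusive quartile method:
  Q1 = 5
  Q2 (median) = 14
  Q3 = 31
  IQR = Q3 - Q1 = 31 - 5 = 26
Step 4: IQR = 26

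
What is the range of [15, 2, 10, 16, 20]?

18

Step 1: Identify the maximum value: max = 20
Step 2: Identify the minimum value: min = 2
Step 3: Range = max - min = 20 - 2 = 18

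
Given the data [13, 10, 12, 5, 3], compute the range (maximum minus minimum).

10

Step 1: Identify the maximum value: max = 13
Step 2: Identify the minimum value: min = 3
Step 3: Range = max - min = 13 - 3 = 10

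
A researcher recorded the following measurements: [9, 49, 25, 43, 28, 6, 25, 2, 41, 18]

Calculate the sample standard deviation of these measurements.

16.1878

Step 1: Compute the mean: 24.6
Step 2: Sum of squared deviations from the mean: 2358.4
Step 3: Sample variance = 2358.4 / 9 = 262.0444
Step 4: Standard deviation = sqrt(262.0444) = 16.1878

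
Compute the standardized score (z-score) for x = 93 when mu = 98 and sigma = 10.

-0.5

Step 1: Recall the z-score formula: z = (x - mu) / sigma
Step 2: Substitute values: z = (93 - 98) / 10
Step 3: z = -5 / 10 = -0.5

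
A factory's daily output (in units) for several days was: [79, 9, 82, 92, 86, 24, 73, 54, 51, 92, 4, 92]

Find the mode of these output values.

92

Step 1: Count the frequency of each value:
  4: appears 1 time(s)
  9: appears 1 time(s)
  24: appears 1 time(s)
  51: appears 1 time(s)
  54: appears 1 time(s)
  73: appears 1 time(s)
  79: appears 1 time(s)
  82: appears 1 time(s)
  86: appears 1 time(s)
  92: appears 3 time(s)
Step 2: The value 92 appears most frequently (3 times).
Step 3: Mode = 92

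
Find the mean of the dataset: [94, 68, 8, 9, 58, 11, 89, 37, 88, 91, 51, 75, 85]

58.7692

Step 1: Sum all values: 94 + 68 + 8 + 9 + 58 + 11 + 89 + 37 + 88 + 91 + 51 + 75 + 85 = 764
Step 2: Count the number of values: n = 13
Step 3: Mean = sum / n = 764 / 13 = 58.7692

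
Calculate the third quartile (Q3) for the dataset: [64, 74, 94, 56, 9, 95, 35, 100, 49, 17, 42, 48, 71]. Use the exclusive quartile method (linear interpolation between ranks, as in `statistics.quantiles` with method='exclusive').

84

Step 1: Sort the data: [9, 17, 35, 42, 48, 49, 56, 64, 71, 74, 94, 95, 100]
Step 2: n = 13
Step 3: Using the exclusive quartile method:
  Q1 = 38.5
  Q2 (median) = 56
  Q3 = 84
  IQR = Q3 - Q1 = 84 - 38.5 = 45.5
Step 4: Q3 = 84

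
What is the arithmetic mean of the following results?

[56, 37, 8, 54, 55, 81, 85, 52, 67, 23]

51.8

Step 1: Sum all values: 56 + 37 + 8 + 54 + 55 + 81 + 85 + 52 + 67 + 23 = 518
Step 2: Count the number of values: n = 10
Step 3: Mean = sum / n = 518 / 10 = 51.8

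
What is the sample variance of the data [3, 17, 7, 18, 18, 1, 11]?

52.2381

Step 1: Compute the mean: (3 + 17 + 7 + 18 + 18 + 1 + 11) / 7 = 10.7143
Step 2: Compute squared deviations from the mean:
  (3 - 10.7143)^2 = 59.5102
  (17 - 10.7143)^2 = 39.5102
  (7 - 10.7143)^2 = 13.7959
  (18 - 10.7143)^2 = 53.0816
  (18 - 10.7143)^2 = 53.0816
  (1 - 10.7143)^2 = 94.3673
  (11 - 10.7143)^2 = 0.0816
Step 3: Sum of squared deviations = 313.4286
Step 4: Sample variance = 313.4286 / 6 = 52.2381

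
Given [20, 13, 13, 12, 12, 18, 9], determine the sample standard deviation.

3.8048

Step 1: Compute the mean: 13.8571
Step 2: Sum of squared deviations from the mean: 86.8571
Step 3: Sample variance = 86.8571 / 6 = 14.4762
Step 4: Standard deviation = sqrt(14.4762) = 3.8048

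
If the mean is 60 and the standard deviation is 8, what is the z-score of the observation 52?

-1

Step 1: Recall the z-score formula: z = (x - mu) / sigma
Step 2: Substitute values: z = (52 - 60) / 8
Step 3: z = -8 / 8 = -1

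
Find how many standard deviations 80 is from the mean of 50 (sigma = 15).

2

Step 1: Recall the z-score formula: z = (x - mu) / sigma
Step 2: Substitute values: z = (80 - 50) / 15
Step 3: z = 30 / 15 = 2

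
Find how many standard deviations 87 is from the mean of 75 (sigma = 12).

1

Step 1: Recall the z-score formula: z = (x - mu) / sigma
Step 2: Substitute values: z = (87 - 75) / 12
Step 3: z = 12 / 12 = 1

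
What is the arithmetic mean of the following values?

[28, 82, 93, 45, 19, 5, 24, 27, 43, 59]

42.5

Step 1: Sum all values: 28 + 82 + 93 + 45 + 19 + 5 + 24 + 27 + 43 + 59 = 425
Step 2: Count the number of values: n = 10
Step 3: Mean = sum / n = 425 / 10 = 42.5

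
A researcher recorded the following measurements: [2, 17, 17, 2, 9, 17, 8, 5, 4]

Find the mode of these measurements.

17

Step 1: Count the frequency of each value:
  2: appears 2 time(s)
  4: appears 1 time(s)
  5: appears 1 time(s)
  8: appears 1 time(s)
  9: appears 1 time(s)
  17: appears 3 time(s)
Step 2: The value 17 appears most frequently (3 times).
Step 3: Mode = 17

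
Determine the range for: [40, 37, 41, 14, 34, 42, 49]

35

Step 1: Identify the maximum value: max = 49
Step 2: Identify the minimum value: min = 14
Step 3: Range = max - min = 49 - 14 = 35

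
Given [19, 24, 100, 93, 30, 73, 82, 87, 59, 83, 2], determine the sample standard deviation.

34.4038

Step 1: Compute the mean: 59.2727
Step 2: Sum of squared deviations from the mean: 11836.1818
Step 3: Sample variance = 11836.1818 / 10 = 1183.6182
Step 4: Standard deviation = sqrt(1183.6182) = 34.4038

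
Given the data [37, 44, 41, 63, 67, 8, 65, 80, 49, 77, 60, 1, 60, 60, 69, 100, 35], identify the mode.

60

Step 1: Count the frequency of each value:
  1: appears 1 time(s)
  8: appears 1 time(s)
  35: appears 1 time(s)
  37: appears 1 time(s)
  41: appears 1 time(s)
  44: appears 1 time(s)
  49: appears 1 time(s)
  60: appears 3 time(s)
  63: appears 1 time(s)
  65: appears 1 time(s)
  67: appears 1 time(s)
  69: appears 1 time(s)
  77: appears 1 time(s)
  80: appears 1 time(s)
  100: appears 1 time(s)
Step 2: The value 60 appears most frequently (3 times).
Step 3: Mode = 60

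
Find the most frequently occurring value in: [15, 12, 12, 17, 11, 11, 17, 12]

12

Step 1: Count the frequency of each value:
  11: appears 2 time(s)
  12: appears 3 time(s)
  15: appears 1 time(s)
  17: appears 2 time(s)
Step 2: The value 12 appears most frequently (3 times).
Step 3: Mode = 12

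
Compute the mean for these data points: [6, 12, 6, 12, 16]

10.4

Step 1: Sum all values: 6 + 12 + 6 + 12 + 16 = 52
Step 2: Count the number of values: n = 5
Step 3: Mean = sum / n = 52 / 5 = 10.4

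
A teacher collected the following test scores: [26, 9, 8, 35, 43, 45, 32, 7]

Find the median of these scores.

29

Step 1: Sort the data in ascending order: [7, 8, 9, 26, 32, 35, 43, 45]
Step 2: The number of values is n = 8.
Step 3: Since n is even, the median is the average of positions 4 and 5:
  Median = (26 + 32) / 2 = 29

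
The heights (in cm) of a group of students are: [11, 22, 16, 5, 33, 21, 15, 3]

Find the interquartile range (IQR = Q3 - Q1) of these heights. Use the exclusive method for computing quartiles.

15.25

Step 1: Sort the data: [3, 5, 11, 15, 16, 21, 22, 33]
Step 2: n = 8
Step 3: Using the exclusive quartile method:
  Q1 = 6.5
  Q2 (median) = 15.5
  Q3 = 21.75
  IQR = Q3 - Q1 = 21.75 - 6.5 = 15.25
Step 4: IQR = 15.25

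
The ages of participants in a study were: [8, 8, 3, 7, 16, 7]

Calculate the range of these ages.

13

Step 1: Identify the maximum value: max = 16
Step 2: Identify the minimum value: min = 3
Step 3: Range = max - min = 16 - 3 = 13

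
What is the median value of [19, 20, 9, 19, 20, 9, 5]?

19

Step 1: Sort the data in ascending order: [5, 9, 9, 19, 19, 20, 20]
Step 2: The number of values is n = 7.
Step 3: Since n is odd, the median is the middle value at position 4: 19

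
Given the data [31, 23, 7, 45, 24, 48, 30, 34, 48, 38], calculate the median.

32.5

Step 1: Sort the data in ascending order: [7, 23, 24, 30, 31, 34, 38, 45, 48, 48]
Step 2: The number of values is n = 10.
Step 3: Since n is even, the median is the average of positions 5 and 6:
  Median = (31 + 34) / 2 = 32.5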